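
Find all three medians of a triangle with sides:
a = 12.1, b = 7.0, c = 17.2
Median formula: m_a = ½√(2b² + 2c² − a²) (and cyclically). a² = 146.41, b² = 49, c² = 295.84.
m_a = ½√(2·49 + 2·295.84 − 146.41) = ½√543.27 ≈ ½·23.3082 ≈ 11.6541
m_b = ½√(2·146.41 + 2·295.84 − 49) = ½√835.5 ≈ ½·28.905 ≈ 14.4525
m_c = ½√(2·146.41 + 2·49 − 295.84) = ½√94.98 ≈ ½·9.74577 ≈ 4.87288

m_a = 11.65, m_b = 14.45, m_c = 4.873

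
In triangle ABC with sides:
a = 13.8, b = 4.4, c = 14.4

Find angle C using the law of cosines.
c² = a² + b² − 2ab·cos(C)  ⇒  cos(C) = (a² + b² − c²)/(2ab)
cos(C) = (13.8² + 4.4² − 14.4²)/(2·13.8·4.4) = (190.44 + 19.36 − 207.36)/121.44 = 2.44/121.44 ≈ 0.0200922
C = arccos(0.0200922) ≈ 88.8487°

C = 88.85°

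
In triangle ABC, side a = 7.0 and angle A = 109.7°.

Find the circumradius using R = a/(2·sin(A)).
R = a/(2·sin(A)) = 7.0/(2·sin(109.7°))
sin(109.7°) ≈ 0.941471
R ≈ 7.0/(2·0.941471) = 7.0/1.88294 ≈ 3.71759

R = 3.718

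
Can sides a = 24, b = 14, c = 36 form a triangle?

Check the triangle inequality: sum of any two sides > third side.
a + b vs c: 24 + 14 = 38 > 36  ✓
a + c vs b: 24 + 36 = 60 > 14  ✓
b + c vs a: 14 + 36 = 50 > 24  ✓

Yes, triangle inequality satisfied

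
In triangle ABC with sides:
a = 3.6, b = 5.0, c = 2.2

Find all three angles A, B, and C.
Law of cosines for each angle (a² = 12.96, b² = 25, c² = 4.84):
cos(A) = (b² + c² − a²)/(2bc) = (25 + 4.84 − 12.96)/(2·5.0·2.2) = 16.88/22 ≈ 0.767273  ⇒  A ≈ 39.8904°
cos(B) = (a² + c² − b²)/(2ac) = (12.96 + 4.84 − 25)/(2·3.6·2.2) = -7.2/15.84 ≈ -0.454545  ⇒  B ≈ 117.036°
cos(C) = (a² + b² − c²)/(2ab) = (12.96 + 25 − 4.84)/(2·3.6·5.0) = 33.12/36 ≈ 0.92  ⇒  C ≈ 23.0739°
Check: A + B + C ≈ 180°

A = 39.89°, B = 117°, C = 23.07°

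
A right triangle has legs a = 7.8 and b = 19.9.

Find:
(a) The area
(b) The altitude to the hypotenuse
(a) The legs are perpendicular, so Area = ½·a·b = ½·7.8·19.9 = ½·155.22 = 77.61
(b) Hypotenuse c = √(a² + b²) = √(60.84 + 396.01) = √456.85 ≈ 21.374
    Area = ½·c·h_c  ⇒  h_c = 2·Area/c = 155.22/21.374 ≈ 7.26208

Area = 77.61, h_c = 7.262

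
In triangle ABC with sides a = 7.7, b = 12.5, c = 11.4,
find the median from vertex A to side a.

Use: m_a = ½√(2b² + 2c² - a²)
m_a = ½√(2·12.5² + 2·11.4² − 7.7²) = ½√(2·156.25 + 2·129.96 − 59.29) = ½√(312.5 + 259.92 − 59.29) = ½√513.13
√513.13 ≈ 22.6524, so m_a ≈ 11.3262

m_a = 11.33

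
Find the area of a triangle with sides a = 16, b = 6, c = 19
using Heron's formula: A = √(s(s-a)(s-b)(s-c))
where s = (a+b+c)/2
s = (16 + 6 + 19)/2 = 41/2 = 20.5
s − a = 4.5, s − b = 14.5, s − c = 1.5
s(s−a)(s−b)(s−c) = 20.5·4.5·14.5·1.5 = 2006.4375
Area = √2006.4375 ≈ 44.7933

s = 20.5, Area = 44.79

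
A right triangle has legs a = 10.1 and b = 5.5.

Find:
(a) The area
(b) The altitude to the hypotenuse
(a) The legs are perpendicular, so Area = ½·a·b = ½·10.1·5.5 = ½·55.55 = 27.775
(b) Hypotenuse c = √(a² + b²) = √(102.01 + 30.25) = √132.26 ≈ 11.5004
    Area = ½·c·h_c  ⇒  h_c = 2·Area/c = 55.55/11.5004 ≈ 4.83025

Area = 27.775, h_c = 4.83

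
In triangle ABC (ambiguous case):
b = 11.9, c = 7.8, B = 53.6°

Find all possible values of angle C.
b/sin(B) = c/sin(C)  ⇒  sin(C) = c·sin(B)/b = 7.8·sin(53.6°)/11.9
sin(53.6°) ≈ 0.804894
sin(C) ≈ 7.8·0.804894/11.9 ≈ 6.27817/11.9 ≈ 0.527577
Candidate 1: C₁ = arcsin(0.527577) ≈ 31.8419°  →  A = 180° − 53.6° − 31.8419° ≈ 94.5581° > 0, valid
Candidate 2: C₂ = 180° − C₁ ≈ 148.158°  →  A = 180° − 53.6° − 148.158° ≈ -21.7581° ≤ 0, not a valid triangle

C = 31.84° (one solution)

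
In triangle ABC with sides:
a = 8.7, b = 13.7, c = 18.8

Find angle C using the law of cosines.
c² = a² + b² − 2ab·cos(C)  ⇒  cos(C) = (a² + b² − c²)/(2ab)
cos(C) = (8.7² + 13.7² − 18.8²)/(2·8.7·13.7) = (75.69 + 187.69 − 353.44)/238.38 = -90.06/238.38 ≈ -0.3778
C = arccos(-0.3778) ≈ 112.197°

C = 112.2°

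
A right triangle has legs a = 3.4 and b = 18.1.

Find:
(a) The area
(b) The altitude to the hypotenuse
(a) The legs are perpendicular, so Area = ½·a·b = ½·3.4·18.1 = ½·61.54 = 30.77
(b) Hypotenuse c = √(a² + b²) = √(11.56 + 327.61) = √339.17 ≈ 18.4166
    Area = ½·c·h_c  ⇒  h_c = 2·Area/c = 61.54/18.4166 ≈ 3.34156

Area = 30.77, h_c = 3.342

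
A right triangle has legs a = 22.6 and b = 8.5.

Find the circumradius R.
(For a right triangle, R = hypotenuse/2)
Hypotenuse c = √(a² + b²) = √(510.76 + 72.25) = √583.01 ≈ 24.1456
R = c/2 ≈ 24.1456/2 ≈ 12.0728

R = 12.07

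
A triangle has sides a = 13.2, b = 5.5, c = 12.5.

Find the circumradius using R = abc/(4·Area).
First find the area with Heron's formula.
s = (13.2 + 5.5 + 12.5)/2 = 15.6
Area = √(s(s−a)(s−b)(s−c)) = √(15.6·2.4·10.1·3.1) ≈ √1172.25 ≈ 34.2381
abc = 13.2·5.5·12.5 = 907.5
R = abc/(4·Area) ≈ 907.5/(4·34.2381) = 907.5/136.952 ≈ 6.62639

R = 6.626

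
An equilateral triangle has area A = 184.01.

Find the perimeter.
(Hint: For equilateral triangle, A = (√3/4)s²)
A = (√3/4)s²  ⇒  s² = 4A/√3 = 4·184.01/√3 = 736.04/1.73205 ≈ 424.953
s ≈ √424.953 ≈ 20.6144
Perimeter = 3s ≈ 3·20.6144 ≈ 61.8432

Perimeter = 61.84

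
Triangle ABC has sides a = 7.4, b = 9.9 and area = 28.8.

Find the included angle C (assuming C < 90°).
Area = ½·a·b·sin(C)  ⇒  sin(C) = 2·Area/(a·b) = 2·28.8/(7.4·9.9) = 57.6/73.26 ≈ 0.786241
C = arcsin(0.786241) ≈ 51.8356° (taking the acute solution since C < 90°)

C = 51.84°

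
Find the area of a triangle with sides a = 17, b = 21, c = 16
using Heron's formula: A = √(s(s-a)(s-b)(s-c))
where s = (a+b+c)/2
s = (17 + 21 + 16)/2 = 54/2 = 27
s − a = 10, s − b = 6, s − c = 11
s(s−a)(s−b)(s−c) = 27·10·6·11 = 17820
Area = √17820 ≈ 133.492

s = 27.0, Area = 133.5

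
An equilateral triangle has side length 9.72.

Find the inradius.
r = Area/s with s the semi-perimeter.
Area = (√3/4)·9.72² = (√3/4)·94.4784 ≈ 0.433013·94.4784 ≈ 40.9103
s = 3·9.72/2 = 14.58
r ≈ 40.9103/14.58 ≈ 2.80592
(Equivalently r = side/(2√3) = 9.72/3.4641 ≈ 2.80592.)

r = 2.806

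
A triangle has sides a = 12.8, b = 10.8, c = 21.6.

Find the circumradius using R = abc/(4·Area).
First find the area with Heron's formula.
s = (12.8 + 10.8 + 21.6)/2 = 22.6
Area = √(s(s−a)(s−b)(s−c)) = √(22.6·9.8·11.8·1) ≈ √2613.46 ≈ 51.1221
abc = 12.8·10.8·21.6 = 2985.984
R = abc/(4·Area) ≈ 2985.984/(4·51.1221) = 2985.984/204.488 ≈ 14.6022

R = 14.6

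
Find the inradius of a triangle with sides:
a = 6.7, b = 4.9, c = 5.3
r = Area/s where s is the semi-perimeter.
s = (6.7 + 4.9 + 5.3)/2 = 16.9/2 = 8.45
Area = √(s(s−a)(s−b)(s−c)) = √(8.45·1.75·3.55·3.15) ≈ √165.361 ≈ 12.8593
r ≈ 12.8593/8.45 ≈ 1.52181

r = 1.522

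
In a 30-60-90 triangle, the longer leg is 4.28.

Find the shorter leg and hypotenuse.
In a 30-60-90 triangle the sides are in ratio 1 : √3 : 2, so short leg = long leg/√3 and hypotenuse = 2·(short leg).
Short leg = 4.28/√3 ≈ 4.28/1.73205 ≈ 2.47106
Hypotenuse = 2·2.47106 ≈ 4.94212

Short leg = 2.471, Hypotenuse = 4.942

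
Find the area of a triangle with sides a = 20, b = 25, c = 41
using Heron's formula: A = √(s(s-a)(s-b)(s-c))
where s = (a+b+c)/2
s = (20 + 25 + 41)/2 = 86/2 = 43
s − a = 23, s − b = 18, s − c = 2
s(s−a)(s−b)(s−c) = 43·23·18·2 = 35604
Area = √35604 ≈ 188.69

s = 43.0, Area = 188.7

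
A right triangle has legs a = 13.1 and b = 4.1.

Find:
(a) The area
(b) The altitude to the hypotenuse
(a) The legs are perpendicular, so Area = ½·a·b = ½·13.1·4.1 = ½·53.71 = 26.855
(b) Hypotenuse c = √(a² + b²) = √(171.61 + 16.81) = √188.42 ≈ 13.7266
    Area = ½·c·h_c  ⇒  h_c = 2·Area/c = 53.71/13.7266 ≈ 3.91284

Area = 26.855, h_c = 3.913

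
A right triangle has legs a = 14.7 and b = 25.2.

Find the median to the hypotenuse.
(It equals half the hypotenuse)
Hypotenuse c = √(a² + b²) = √(216.09 + 635.04) = √851.13 ≈ 29.1741
Median to hypotenuse = c/2 ≈ 29.1741/2 ≈ 14.5871

Median = 14.59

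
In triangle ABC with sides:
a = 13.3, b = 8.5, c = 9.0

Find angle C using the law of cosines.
c² = a² + b² − 2ab·cos(C)  ⇒  cos(C) = (a² + b² − c²)/(2ab)
cos(C) = (13.3² + 8.5² − 9.0²)/(2·13.3·8.5) = (176.89 + 72.25 − 81)/226.1 = 168.14/226.1 ≈ 0.743653
C = arccos(0.743653) ≈ 41.9564°

C = 41.96°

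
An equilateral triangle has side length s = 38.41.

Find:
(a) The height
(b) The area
(a) The height splits the triangle into two 30-60-90 halves: h = s·√3/2 = 38.41·1.73205/2 ≈ 66.5281/2 ≈ 33.264
(b) Area = (√3/4)·s² = (√3/4)·38.41² = (√3/4)·1475.3281 ≈ 0.433013·1475.3281 ≈ 638.836

Height = 33.26, Area = 638.8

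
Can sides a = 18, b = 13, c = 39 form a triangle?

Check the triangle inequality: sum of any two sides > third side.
a + b vs c: 18 + 13 = 31 ≤ 39  ✗
a + c vs b: 18 + 39 = 57 > 13  ✓
b + c vs a: 13 + 39 = 52 > 18  ✓

No: 18 + 13 = 31 is not > 39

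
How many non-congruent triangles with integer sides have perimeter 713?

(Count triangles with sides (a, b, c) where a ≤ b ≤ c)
Let a ≤ b ≤ c with a + b + c = 713. The only binding inequality is a + b > c, i.e. 713 − c > c, so c < 713/2; and c ≥ 713/3 since c is the largest side.
So 238 ≤ c ≤ 356. For each c, b runs from ⌈(713 − c)/2⌉ up to c (then a = 713 − b − c satisfies 1 ≤ a ≤ b automatically), giving c − ⌈(713 − c)/2⌉ + 1 choices.
Summing over c: 1 + 3 + 4 + 6 + … + 177 + 178  (119 terms, c = 238, …, 356) = 10680
Check (closed form: nearest integer to p²/48 for even p, (p+3)²/48 for odd p): (713+3)²/48 = 716²/48 = 512656/48 ≈ 10680.33 → 10680

10680 triangles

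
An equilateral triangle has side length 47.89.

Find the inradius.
r = Area/s with s the semi-perimeter.
Area = (√3/4)·47.89² = (√3/4)·2293.4521 ≈ 0.433013·2293.4521 ≈ 993.094
s = 3·47.89/2 = 71.835
r ≈ 993.094/71.835 ≈ 13.8247
(Equivalently r = side/(2√3) = 47.89/3.4641 ≈ 13.8247.)

r = 13.82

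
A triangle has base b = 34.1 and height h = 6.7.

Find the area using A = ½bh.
A = ½·b·h = ½·34.1·6.7 = ½·228.47 = 114.235

Area = 114.235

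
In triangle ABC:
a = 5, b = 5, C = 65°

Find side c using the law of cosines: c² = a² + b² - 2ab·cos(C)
c² = 5² + 5² − 2·5·5·cos(65°)
cos(65°) ≈ 0.422618
c² ≈ 25 + 25 − 50·(0.422618) ≈ 50 − 21.1309 ≈ 28.8691
c ≈ √28.8691 ≈ 5.373

c = 5.373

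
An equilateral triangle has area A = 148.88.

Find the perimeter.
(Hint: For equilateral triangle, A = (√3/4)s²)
A = (√3/4)s²  ⇒  s² = 4A/√3 = 4·148.88/√3 = 595.52/1.73205 ≈ 343.824
s ≈ √343.824 ≈ 18.5425
Perimeter = 3s ≈ 3·18.5425 ≈ 55.6274

Perimeter = 55.63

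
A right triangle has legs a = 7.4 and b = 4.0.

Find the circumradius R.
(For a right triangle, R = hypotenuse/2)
Hypotenuse c = √(a² + b²) = √(54.76 + 16) = √70.76 ≈ 8.4119
R = c/2 ≈ 8.4119/2 ≈ 4.20595

R = 4.206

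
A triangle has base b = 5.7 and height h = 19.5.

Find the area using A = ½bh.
A = ½·b·h = ½·5.7·19.5 = ½·111.15 = 55.575

Area = 55.575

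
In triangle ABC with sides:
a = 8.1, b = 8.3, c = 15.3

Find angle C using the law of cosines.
c² = a² + b² − 2ab·cos(C)  ⇒  cos(C) = (a² + b² − c²)/(2ab)
cos(C) = (8.1² + 8.3² − 15.3²)/(2·8.1·8.3) = (65.61 + 68.89 − 234.09)/134.46 = -99.59/134.46 ≈ -0.740666
C = arccos(-0.740666) ≈ 137.788°

C = 137.8°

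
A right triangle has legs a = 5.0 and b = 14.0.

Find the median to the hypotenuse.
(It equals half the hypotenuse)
Hypotenuse c = √(a² + b²) = √(25 + 196) = √221 ≈ 14.8661
Median to hypotenuse = c/2 ≈ 14.8661/2 ≈ 7.43303

Median = 7.433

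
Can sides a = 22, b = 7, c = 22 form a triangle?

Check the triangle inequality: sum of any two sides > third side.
a + b vs c: 22 + 7 = 29 > 22  ✓
a + c vs b: 22 + 22 = 44 > 7  ✓
b + c vs a: 7 + 22 = 29 > 22  ✓

Yes, triangle inequality satisfied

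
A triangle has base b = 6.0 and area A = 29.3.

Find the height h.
A = ½·b·h  ⇒  h = 2A/b = 2·29.3/6.0 = 58.6/6.0 ≈ 9.76667

h = 9.767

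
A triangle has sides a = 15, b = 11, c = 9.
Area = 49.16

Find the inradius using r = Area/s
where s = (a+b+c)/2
s = (15 + 11 + 9)/2 = 35/2 = 17.5
r = Area/s = 49.16/17.5 ≈ 2.80914

r = 2.809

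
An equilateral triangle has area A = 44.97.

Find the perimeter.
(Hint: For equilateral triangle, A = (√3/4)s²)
A = (√3/4)s²  ⇒  s² = 4A/√3 = 4·44.97/√3 = 179.88/1.73205 ≈ 103.854
s ≈ √103.854 ≈ 10.1909
Perimeter = 3s ≈ 3·10.1909 ≈ 30.5726

Perimeter = 30.57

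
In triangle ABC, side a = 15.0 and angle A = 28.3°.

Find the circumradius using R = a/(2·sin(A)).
R = a/(2·sin(A)) = 15.0/(2·sin(28.3°))
sin(28.3°) ≈ 0.474088
R ≈ 15.0/(2·0.474088) = 15.0/0.948176 ≈ 15.8198

R = 15.82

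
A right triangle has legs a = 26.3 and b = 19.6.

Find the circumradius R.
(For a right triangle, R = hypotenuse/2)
Hypotenuse c = √(a² + b²) = √(691.69 + 384.16) = √1075.85 ≈ 32.8002
R = c/2 ≈ 32.8002/2 ≈ 16.4001

R = 16.4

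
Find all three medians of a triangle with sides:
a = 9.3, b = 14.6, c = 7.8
Median formula: m_a = ½√(2b² + 2c² − a²) (and cyclically). a² = 86.49, b² = 213.16, c² = 60.84.
m_a = ½√(2·213.16 + 2·60.84 − 86.49) = ½√461.51 ≈ ½·21.4828 ≈ 10.7414
m_b = ½√(2·86.49 + 2·60.84 − 213.16) = ½√81.5 ≈ ½·9.02774 ≈ 4.51387
m_c = ½√(2·86.49 + 2·213.16 − 60.84) = ½√538.46 ≈ ½·23.2047 ≈ 11.6024

m_a = 10.74, m_b = 4.514, m_c = 11.6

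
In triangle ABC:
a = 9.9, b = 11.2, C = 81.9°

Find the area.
Two sides and the included angle (SAS): A = ½·a·b·sin(C) = ½·9.9·11.2·sin(81.9°)
sin(81.9°) ≈ 0.990024
A ≈ ½·110.88·0.990024 = 55.44·0.990024 ≈ 54.8869

Area = 54.89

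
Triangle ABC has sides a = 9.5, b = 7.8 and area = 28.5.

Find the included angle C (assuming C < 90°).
Area = ½·a·b·sin(C)  ⇒  sin(C) = 2·Area/(a·b) = 2·28.5/(9.5·7.8) = 57/74.1 ≈ 0.769231
C = arcsin(0.769231) ≈ 50.2849° (taking the acute solution since C < 90°)

C = 50.28°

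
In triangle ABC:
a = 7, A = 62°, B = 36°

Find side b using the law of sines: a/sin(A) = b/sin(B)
a/sin(A) = b/sin(B)  ⇒  b = a·sin(B)/sin(A) = 7·sin(36°)/sin(62°)
sin(36°) ≈ 0.587785, sin(62°) ≈ 0.882948
b ≈ 7·0.587785/0.882948 ≈ 4.1145/0.882948 ≈ 4.65996

b = 4.66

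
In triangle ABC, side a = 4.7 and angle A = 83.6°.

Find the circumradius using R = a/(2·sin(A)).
R = a/(2·sin(A)) = 4.7/(2·sin(83.6°))
sin(83.6°) ≈ 0.993768
R ≈ 4.7/(2·0.993768) = 4.7/1.98754 ≈ 2.36474

R = 2.365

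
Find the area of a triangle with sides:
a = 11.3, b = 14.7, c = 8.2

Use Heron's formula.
s = (11.3 + 14.7 + 8.2)/2 = 34.2/2 = 17.1
s − a = 5.8, s − b = 2.4, s − c = 8.9
s(s−a)(s−b)(s−c) = 17.1·5.8·2.4·8.9 ≈ 2118.48
Area = √2118.48 ≈ 46.027

Area = 46.03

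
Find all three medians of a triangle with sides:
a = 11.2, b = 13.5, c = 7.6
Median formula: m_a = ½√(2b² + 2c² − a²) (and cyclically). a² = 125.44, b² = 182.25, c² = 57.76.
m_a = ½√(2·182.25 + 2·57.76 − 125.44) = ½√354.58 ≈ ½·18.8303 ≈ 9.41515
m_b = ½√(2·125.44 + 2·57.76 − 182.25) = ½√184.15 ≈ ½·13.5702 ≈ 6.78509
m_c = ½√(2·125.44 + 2·182.25 − 57.76) = ½√557.62 ≈ ½·23.614 ≈ 11.807

m_a = 9.415, m_b = 6.785, m_c = 11.81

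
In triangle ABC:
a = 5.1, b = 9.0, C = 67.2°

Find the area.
Two sides and the included angle (SAS): A = ½·a·b·sin(C) = ½·5.1·9.0·sin(67.2°)
sin(67.2°) ≈ 0.921863
A ≈ ½·45.9·0.921863 = 22.95·0.921863 ≈ 21.1568

Area = 21.16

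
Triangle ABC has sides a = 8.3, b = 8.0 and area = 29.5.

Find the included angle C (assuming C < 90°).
Area = ½·a·b·sin(C)  ⇒  sin(C) = 2·Area/(a·b) = 2·29.5/(8.3·8.0) = 59/66.4 ≈ 0.888554
C = arcsin(0.888554) ≈ 62.6921° (taking the acute solution since C < 90°)

C = 62.69°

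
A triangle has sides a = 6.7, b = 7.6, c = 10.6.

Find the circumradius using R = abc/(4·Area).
First find the area with Heron's formula.
s = (6.7 + 7.6 + 10.6)/2 = 12.45
Area = √(s(s−a)(s−b)(s−c)) = √(12.45·5.75·4.85·1.85) ≈ √642.319 ≈ 25.344
abc = 6.7·7.6·10.6 = 539.752
R = abc/(4·Area) ≈ 539.752/(4·25.344) = 539.752/101.376 ≈ 5.32426

R = 5.324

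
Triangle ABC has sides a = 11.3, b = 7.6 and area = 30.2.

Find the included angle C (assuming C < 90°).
Area = ½·a·b·sin(C)  ⇒  sin(C) = 2·Area/(a·b) = 2·30.2/(11.3·7.6) = 60.4/85.88 ≈ 0.703307
C = arcsin(0.703307) ≈ 44.6929° (taking the acute solution since C < 90°)

C = 44.69°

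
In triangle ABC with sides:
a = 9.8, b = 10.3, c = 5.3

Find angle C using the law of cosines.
c² = a² + b² − 2ab·cos(C)  ⇒  cos(C) = (a² + b² − c²)/(2ab)
cos(C) = (9.8² + 10.3² − 5.3²)/(2·9.8·10.3) = (96.04 + 106.09 − 28.09)/201.88 = 174.04/201.88 ≈ 0.862096
C = arccos(0.862096) ≈ 30.4472°

C = 30.45°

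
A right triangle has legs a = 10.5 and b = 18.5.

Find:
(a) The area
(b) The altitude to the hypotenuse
(a) The legs are perpendicular, so Area = ½·a·b = ½·10.5·18.5 = ½·194.25 = 97.125
(b) Hypotenuse c = √(a² + b²) = √(110.25 + 342.25) = √452.5 ≈ 21.272
    Area = ½·c·h_c  ⇒  h_c = 2·Area/c = 194.25/21.272 ≈ 9.1317

Area = 97.125, h_c = 9.132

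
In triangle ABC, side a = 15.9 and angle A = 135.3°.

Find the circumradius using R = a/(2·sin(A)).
R = a/(2·sin(A)) = 15.9/(2·sin(135.3°))
sin(135.3°) ≈ 0.703395
R ≈ 15.9/(2·0.703395) = 15.9/1.40679 ≈ 11.3023

R = 11.3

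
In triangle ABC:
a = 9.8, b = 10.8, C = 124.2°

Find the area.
Two sides and the included angle (SAS): A = ½·a·b·sin(C) = ½·9.8·10.8·sin(124.2°)
sin(124.2°) ≈ 0.827081
A ≈ ½·105.84·0.827081 = 52.92·0.827081 ≈ 43.7691

Area = 43.77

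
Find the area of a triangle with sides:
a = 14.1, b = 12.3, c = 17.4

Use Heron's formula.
s = (14.1 + 12.3 + 17.4)/2 = 43.8/2 = 21.9
s − a = 7.8, s − b = 9.6, s − c = 4.5
s(s−a)(s−b)(s−c) = 21.9·7.8·9.6·4.5 ≈ 7379.42
Area = √7379.42 ≈ 85.9036

Area = 85.9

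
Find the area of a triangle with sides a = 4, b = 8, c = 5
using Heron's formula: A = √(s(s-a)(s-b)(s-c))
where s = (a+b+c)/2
s = (4 + 8 + 5)/2 = 17/2 = 8.5
s − a = 4.5, s − b = 0.5, s − c = 3.5
s(s−a)(s−b)(s−c) = 8.5·4.5·0.5·3.5 = 66.9375
Area = √66.9375 ≈ 8.18153

s = 8.5, Area = 8.182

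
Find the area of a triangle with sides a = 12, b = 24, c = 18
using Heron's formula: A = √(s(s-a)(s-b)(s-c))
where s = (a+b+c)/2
s = (12 + 24 + 18)/2 = 54/2 = 27
s − a = 15, s − b = 3, s − c = 9
s(s−a)(s−b)(s−c) = 27·15·3·9 = 10935
Area = √10935 ≈ 104.571

s = 27.0, Area = 104.6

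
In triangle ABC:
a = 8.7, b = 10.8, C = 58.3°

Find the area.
Two sides and the included angle (SAS): A = ½·a·b·sin(C) = ½·8.7·10.8·sin(58.3°)
sin(58.3°) ≈ 0.850811
A ≈ ½·93.96·0.850811 = 46.98·0.850811 ≈ 39.9711

Area = 39.97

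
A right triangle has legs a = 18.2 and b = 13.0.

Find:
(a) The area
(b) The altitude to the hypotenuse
(a) The legs are perpendicular, so Area = ½·a·b = ½·18.2·13.0 = ½·236.6 = 118.3
(b) Hypotenuse c = √(a² + b²) = √(331.24 + 169) = √500.24 ≈ 22.366
    Area = ½·c·h_c  ⇒  h_c = 2·Area/c = 236.6/22.366 ≈ 10.5785

Area = 118.3, h_c = 10.58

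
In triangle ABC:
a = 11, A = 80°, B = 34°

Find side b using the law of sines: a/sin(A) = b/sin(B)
a/sin(A) = b/sin(B)  ⇒  b = a·sin(B)/sin(A) = 11·sin(34°)/sin(80°)
sin(34°) ≈ 0.559193, sin(80°) ≈ 0.984808
b ≈ 11·0.559193/0.984808 ≈ 6.15112/0.984808 ≈ 6.24601

b = 6.246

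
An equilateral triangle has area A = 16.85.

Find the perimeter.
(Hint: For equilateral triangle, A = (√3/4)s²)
A = (√3/4)s²  ⇒  s² = 4A/√3 = 4·16.85/√3 = 67.4/1.73205 ≈ 38.9134
s ≈ √38.9134 ≈ 6.23806
Perimeter = 3s ≈ 3·6.23806 ≈ 18.7142

Perimeter = 18.71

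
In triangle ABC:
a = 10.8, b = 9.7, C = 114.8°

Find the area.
Two sides and the included angle (SAS): A = ½·a·b·sin(C) = ½·10.8·9.7·sin(114.8°)
sin(114.8°) ≈ 0.907777
A ≈ ½·104.76·0.907777 = 52.38·0.907777 ≈ 47.5494

Area = 47.55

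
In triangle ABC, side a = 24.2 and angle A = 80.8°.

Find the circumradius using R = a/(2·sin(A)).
R = a/(2·sin(A)) = 24.2/(2·sin(80.8°))
sin(80.8°) ≈ 0.987136
R ≈ 24.2/(2·0.987136) = 24.2/1.97427 ≈ 12.2577

R = 12.26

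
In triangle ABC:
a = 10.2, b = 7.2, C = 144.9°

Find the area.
Two sides and the included angle (SAS): A = ½·a·b·sin(C) = ½·10.2·7.2·sin(144.9°)
sin(144.9°) ≈ 0.575005
A ≈ ½·73.44·0.575005 = 36.72·0.575005 ≈ 21.1142

Area = 21.11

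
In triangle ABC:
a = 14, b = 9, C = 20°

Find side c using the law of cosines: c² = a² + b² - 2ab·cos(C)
c² = 14² + 9² − 2·14·9·cos(20°)
cos(20°) ≈ 0.939693
c² ≈ 196 + 81 − 252·(0.939693) ≈ 277 − 236.803 ≈ 40.1975
c ≈ √40.1975 ≈ 6.34015

c = 6.34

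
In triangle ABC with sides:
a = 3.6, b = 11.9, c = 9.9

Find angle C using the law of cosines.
c² = a² + b² − 2ab·cos(C)  ⇒  cos(C) = (a² + b² − c²)/(2ab)
cos(C) = (3.6² + 11.9² − 9.9²)/(2·3.6·11.9) = (12.96 + 141.61 − 98.01)/85.68 = 56.56/85.68 ≈ 0.660131
C = arccos(0.660131) ≈ 48.6902°

C = 48.69°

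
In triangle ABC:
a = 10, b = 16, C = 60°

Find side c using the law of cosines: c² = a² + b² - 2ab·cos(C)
c² = 10² + 16² − 2·10·16·cos(60°)
cos(60°) ≈ 0.5
c² ≈ 100 + 256 − 320·(0.5) ≈ 356 − 160 ≈ 196
c ≈ √196 ≈ 14

c = 14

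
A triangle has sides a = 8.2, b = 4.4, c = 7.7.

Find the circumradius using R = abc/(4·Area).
First find the area with Heron's formula.
s = (8.2 + 4.4 + 7.7)/2 = 10.15
Area = √(s(s−a)(s−b)(s−c)) = √(10.15·1.95·5.75·2.45) ≈ √278.827 ≈ 16.6981
abc = 8.2·4.4·7.7 = 277.816
R = abc/(4·Area) ≈ 277.816/(4·16.6981) = 277.816/66.7924 ≈ 4.15939

R = 4.159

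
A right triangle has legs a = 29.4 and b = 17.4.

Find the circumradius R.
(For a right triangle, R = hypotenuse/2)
Hypotenuse c = √(a² + b²) = √(864.36 + 302.76) = √1167.12 ≈ 34.1631
R = c/2 ≈ 34.1631/2 ≈ 17.0816

R = 17.08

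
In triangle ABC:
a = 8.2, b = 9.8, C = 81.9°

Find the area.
Two sides and the included angle (SAS): A = ½·a·b·sin(C) = ½·8.2·9.8·sin(81.9°)
sin(81.9°) ≈ 0.990024
A ≈ ½·80.36·0.990024 = 40.18·0.990024 ≈ 39.7792

Area = 39.78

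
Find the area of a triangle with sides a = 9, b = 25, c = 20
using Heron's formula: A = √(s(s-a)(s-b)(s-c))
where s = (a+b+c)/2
s = (9 + 25 + 20)/2 = 54/2 = 27
s − a = 18, s − b = 2, s − c = 7
s(s−a)(s−b)(s−c) = 27·18·2·7 = 6804
Area = √6804 ≈ 82.4864

s = 27.0, Area = 82.49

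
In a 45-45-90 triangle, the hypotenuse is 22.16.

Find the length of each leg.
In a 45-45-90 triangle hypotenuse = leg·√2, so leg = hypotenuse/√2.
Leg = 22.16/√2 ≈ 22.16/1.41421 ≈ 15.6695

Each leg = 15.67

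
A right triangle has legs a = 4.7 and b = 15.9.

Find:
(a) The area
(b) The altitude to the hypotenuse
(a) The legs are perpendicular, so Area = ½·a·b = ½·4.7·15.9 = ½·74.73 = 37.365
(b) Hypotenuse c = √(a² + b²) = √(22.09 + 252.81) = √274.9 ≈ 16.5801
    Area = ½·c·h_c  ⇒  h_c = 2·Area/c = 74.73/16.5801 ≈ 4.50721

Area = 37.365, h_c = 4.507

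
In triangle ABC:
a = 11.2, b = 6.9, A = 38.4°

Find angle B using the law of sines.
a/sin(A) = b/sin(B)  ⇒  sin(B) = b·sin(A)/a = 6.9·sin(38.4°)/11.2
sin(38.4°) ≈ 0.621148
sin(B) ≈ 6.9·0.621148/11.2 ≈ 4.28592/11.2 ≈ 0.382671
B = arcsin(0.382671) ≈ 22.4993°
(Since b ≤ a we need B ≤ A, so the obtuse alternative 180° − 22.4993° ≈ 157.501° is rejected.)

B = 22.5°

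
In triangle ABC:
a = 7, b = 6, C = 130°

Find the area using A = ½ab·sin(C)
A = ½·a·b·sin(C) = ½·7·6·sin(130°)
sin(130°) ≈ 0.766044
A ≈ ½·42·0.766044 = 21·0.766044 ≈ 16.0869

Area = 16.09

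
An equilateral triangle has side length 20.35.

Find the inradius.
r = Area/s with s the semi-perimeter.
Area = (√3/4)·20.35² = (√3/4)·414.1225 ≈ 0.433013·414.1225 ≈ 179.32
s = 3·20.35/2 = 30.525
r ≈ 179.32/30.525 ≈ 5.87454
(Equivalently r = side/(2√3) = 20.35/3.4641 ≈ 5.87454.)

r = 5.875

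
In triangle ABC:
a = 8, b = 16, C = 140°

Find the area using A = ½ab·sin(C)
A = ½·a·b·sin(C) = ½·8·16·sin(140°)
sin(140°) ≈ 0.642788
A ≈ ½·128·0.642788 = 64·0.642788 ≈ 41.1384

Area = 41.14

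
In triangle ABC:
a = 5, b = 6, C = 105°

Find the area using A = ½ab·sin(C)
A = ½·a·b·sin(C) = ½·5·6·sin(105°)
sin(105°) ≈ 0.965926
A ≈ ½·30·0.965926 = 15·0.965926 ≈ 14.4889

Area = 14.49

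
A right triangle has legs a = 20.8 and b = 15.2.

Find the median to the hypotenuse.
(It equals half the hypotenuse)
Hypotenuse c = √(a² + b²) = √(432.64 + 231.04) = √663.68 ≈ 25.762
Median to hypotenuse = c/2 ≈ 25.762/2 ≈ 12.881

Median = 12.88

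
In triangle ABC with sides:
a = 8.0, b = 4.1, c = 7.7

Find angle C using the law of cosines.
c² = a² + b² − 2ab·cos(C)  ⇒  cos(C) = (a² + b² − c²)/(2ab)
cos(C) = (8.0² + 4.1² − 7.7²)/(2·8.0·4.1) = (64 + 16.81 − 59.29)/65.6 = 21.52/65.6 ≈ 0.328049
C = arccos(0.328049) ≈ 70.8496°

C = 70.85°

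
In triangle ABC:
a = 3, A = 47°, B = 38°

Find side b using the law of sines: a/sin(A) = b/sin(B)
a/sin(A) = b/sin(B)  ⇒  b = a·sin(B)/sin(A) = 3·sin(38°)/sin(47°)
sin(38°) ≈ 0.615661, sin(47°) ≈ 0.731354
b ≈ 3·0.615661/0.731354 ≈ 1.84698/0.731354 ≈ 2.52543

b = 2.525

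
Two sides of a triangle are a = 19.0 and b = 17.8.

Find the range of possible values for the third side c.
Triangle inequality: |a − b| < c < a + b
|a − b| = |19.0 − 17.8| = 1.2
a + b = 19.0 + 17.8 = 36.8

1.2 < c < 36.8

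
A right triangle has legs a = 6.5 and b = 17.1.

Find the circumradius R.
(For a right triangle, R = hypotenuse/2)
Hypotenuse c = √(a² + b²) = √(42.25 + 292.41) = √334.66 ≈ 18.2937
R = c/2 ≈ 18.2937/2 ≈ 9.14686

R = 9.147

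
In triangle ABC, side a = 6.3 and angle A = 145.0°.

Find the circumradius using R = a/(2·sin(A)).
R = a/(2·sin(A)) = 6.3/(2·sin(145.0°))
sin(145.0°) ≈ 0.573576
R ≈ 6.3/(2·0.573576) = 6.3/1.14715 ≈ 5.49186

R = 5.492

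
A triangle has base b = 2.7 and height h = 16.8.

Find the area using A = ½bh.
A = ½·b·h = ½·2.7·16.8 = ½·45.36 = 22.68

Area = 22.68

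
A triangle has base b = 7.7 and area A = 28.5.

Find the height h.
A = ½·b·h  ⇒  h = 2A/b = 2·28.5/7.7 = 57/7.7 ≈ 7.4026

h = 7.403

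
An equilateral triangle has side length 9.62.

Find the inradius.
r = Area/s with s the semi-perimeter.
Area = (√3/4)·9.62² = (√3/4)·92.5444 ≈ 0.433013·92.5444 ≈ 40.0729
s = 3·9.62/2 = 14.43
r ≈ 40.0729/14.43 ≈ 2.77705
(Equivalently r = side/(2√3) = 9.62/3.4641 ≈ 2.77705.)

r = 2.777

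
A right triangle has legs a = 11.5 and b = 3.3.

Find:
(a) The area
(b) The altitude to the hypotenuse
(a) The legs are perpendicular, so Area = ½·a·b = ½·11.5·3.3 = ½·37.95 = 18.975
(b) Hypotenuse c = √(a² + b²) = √(132.25 + 10.89) = √143.14 ≈ 11.9641
    Area = ½·c·h_c  ⇒  h_c = 2·Area/c = 37.95/11.9641 ≈ 3.17199

Area = 18.975, h_c = 3.172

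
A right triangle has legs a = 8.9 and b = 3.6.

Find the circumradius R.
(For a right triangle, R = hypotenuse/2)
Hypotenuse c = √(a² + b²) = √(79.21 + 12.96) = √92.17 ≈ 9.60052
R = c/2 ≈ 9.60052/2 ≈ 4.80026

R = 4.8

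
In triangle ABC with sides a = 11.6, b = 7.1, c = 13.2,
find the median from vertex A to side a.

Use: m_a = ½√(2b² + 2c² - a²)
m_a = ½√(2·7.1² + 2·13.2² − 11.6²) = ½√(2·50.41 + 2·174.24 − 134.56) = ½√(100.82 + 348.48 − 134.56) = ½√314.74
√314.74 ≈ 17.7409, so m_a ≈ 8.87046

m_a = 8.87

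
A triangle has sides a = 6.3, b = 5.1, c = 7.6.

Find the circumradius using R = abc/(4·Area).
First find the area with Heron's formula.
s = (6.3 + 5.1 + 7.6)/2 = 9.5
Area = √(s(s−a)(s−b)(s−c)) = √(9.5·3.2·4.4·1.9) ≈ √254.144 ≈ 15.9419
abc = 6.3·5.1·7.6 = 244.188
R = abc/(4·Area) ≈ 244.188/(4·15.9419) = 244.188/63.7676 ≈ 3.82934

R = 3.829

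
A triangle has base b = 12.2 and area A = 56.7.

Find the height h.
A = ½·b·h  ⇒  h = 2A/b = 2·56.7/12.2 = 113.4/12.2 ≈ 9.29508

h = 9.295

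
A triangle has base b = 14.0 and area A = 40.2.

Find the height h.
A = ½·b·h  ⇒  h = 2A/b = 2·40.2/14.0 = 80.4/14.0 ≈ 5.74286

h = 5.743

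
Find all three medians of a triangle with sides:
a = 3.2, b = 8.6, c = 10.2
Median formula: m_a = ½√(2b² + 2c² − a²) (and cyclically). a² = 10.24, b² = 73.96, c² = 104.04.
m_a = ½√(2·73.96 + 2·104.04 − 10.24) = ½√345.76 ≈ ½·18.5946 ≈ 9.29731
m_b = ½√(2·10.24 + 2·104.04 − 73.96) = ½√154.6 ≈ ½·12.4338 ≈ 6.21691
m_c = ½√(2·10.24 + 2·73.96 − 104.04) = ½√64.36 ≈ ½·8.02247 ≈ 4.01123

m_a = 9.297, m_b = 6.217, m_c = 4.011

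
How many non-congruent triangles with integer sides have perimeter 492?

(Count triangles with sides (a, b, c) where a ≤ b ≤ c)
Let a ≤ b ≤ c with a + b + c = 492. The only binding inequality is a + b > c, i.e. 492 − c > c, so c < 492/2; and c ≥ 492/3 since c is the largest side.
So 164 ≤ c ≤ 245. For each c, b runs from ⌈(492 − c)/2⌉ up to c (then a = 492 − b − c satisfies 1 ≤ a ≤ b automatically), giving c − ⌈(492 − c)/2⌉ + 1 choices.
Summing over c: 1 + 2 + 4 + 5 + … + 121 + 122  (82 terms, c = 164, …, 245) = 5043
Check (closed form: nearest integer to p²/48 for even p, (p+3)²/48 for odd p): 492²/48 = 242064/48 ≈ 5043.00 → 5043

5043 triangles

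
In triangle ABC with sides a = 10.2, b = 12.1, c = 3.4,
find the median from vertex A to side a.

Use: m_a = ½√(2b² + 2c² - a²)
m_a = ½√(2·12.1² + 2·3.4² − 10.2²) = ½√(2·146.41 + 2·11.56 − 104.04) = ½√(292.82 + 23.12 − 104.04) = ½√211.9
√211.9 ≈ 14.5568, so m_a ≈ 7.27839

m_a = 7.278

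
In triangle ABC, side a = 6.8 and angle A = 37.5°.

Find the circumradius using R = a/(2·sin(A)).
R = a/(2·sin(A)) = 6.8/(2·sin(37.5°))
sin(37.5°) ≈ 0.608761
R ≈ 6.8/(2·0.608761) = 6.8/1.21752 ≈ 5.58511

R = 5.585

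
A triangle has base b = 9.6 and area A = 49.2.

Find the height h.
A = ½·b·h  ⇒  h = 2A/b = 2·49.2/9.6 = 98.4/9.6 ≈ 10.25

h = 10.25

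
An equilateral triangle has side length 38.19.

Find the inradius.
r = Area/s with s the semi-perimeter.
Area = (√3/4)·38.19² = (√3/4)·1458.4761 ≈ 0.433013·1458.4761 ≈ 631.539
s = 3·38.19/2 = 57.285
r ≈ 631.539/57.285 ≈ 11.0245
(Equivalently r = side/(2√3) = 38.19/3.4641 ≈ 11.0245.)

r = 11.02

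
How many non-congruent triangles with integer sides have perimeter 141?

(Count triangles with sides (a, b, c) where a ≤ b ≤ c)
Let a ≤ b ≤ c with a + b + c = 141. The only binding inequality is a + b > c, i.e. 141 − c > c, so c < 141/2; and c ≥ 141/3 since c is the largest side.
So 47 ≤ c ≤ 70. For each c, b runs from ⌈(141 − c)/2⌉ up to c (then a = 141 − b − c satisfies 1 ≤ a ≤ b automatically), giving c − ⌈(141 − c)/2⌉ + 1 choices.
Summing over c: 1 + 2 + 4 + 5 + … + 34 + 35  (24 terms, c = 47, …, 70) = 432
Check (closed form: nearest integer to p²/48 for even p, (p+3)²/48 for odd p): (141+3)²/48 = 144²/48 = 20736/48 ≈ 432.00 → 432

432 triangles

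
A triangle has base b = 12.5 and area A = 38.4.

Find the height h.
A = ½·b·h  ⇒  h = 2A/b = 2·38.4/12.5 = 76.8/12.5 ≈ 6.144

h = 6.144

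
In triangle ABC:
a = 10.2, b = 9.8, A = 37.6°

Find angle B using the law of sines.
a/sin(A) = b/sin(B)  ⇒  sin(B) = b·sin(A)/a = 9.8·sin(37.6°)/10.2
sin(37.6°) ≈ 0.610145
sin(B) ≈ 9.8·0.610145/10.2 ≈ 5.97942/10.2 ≈ 0.586218
B = arcsin(0.586218) ≈ 35.8891°
(Since b ≤ a we need B ≤ A, so the obtuse alternative 180° − 35.8891° ≈ 144.111° is rejected.)

B = 35.89°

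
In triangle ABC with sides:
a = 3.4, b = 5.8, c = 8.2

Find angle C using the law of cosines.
c² = a² + b² − 2ab·cos(C)  ⇒  cos(C) = (a² + b² − c²)/(2ab)
cos(C) = (3.4² + 5.8² − 8.2²)/(2·3.4·5.8) = (11.56 + 33.64 − 67.24)/39.44 = -22.04/39.44 ≈ -0.558824
C = arccos(-0.558824) ≈ 123.974°

C = 124°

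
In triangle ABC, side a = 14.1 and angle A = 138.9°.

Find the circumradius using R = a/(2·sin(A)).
R = a/(2·sin(A)) = 14.1/(2·sin(138.9°))
sin(138.9°) ≈ 0.657375
R ≈ 14.1/(2·0.657375) = 14.1/1.31475 ≈ 10.7245

R = 10.72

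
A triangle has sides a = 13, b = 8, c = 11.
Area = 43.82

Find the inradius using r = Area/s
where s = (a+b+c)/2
s = (13 + 8 + 11)/2 = 32/2 = 16
r = Area/s = 43.82/16 ≈ 2.73875

r = 2.739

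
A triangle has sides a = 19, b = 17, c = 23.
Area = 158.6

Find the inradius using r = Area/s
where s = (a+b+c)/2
s = (19 + 17 + 23)/2 = 59/2 = 29.5
r = Area/s = 158.6/29.5 ≈ 5.37627

r = 5.376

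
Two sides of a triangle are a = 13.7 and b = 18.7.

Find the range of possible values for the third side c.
Triangle inequality: |a − b| < c < a + b
|a − b| = |13.7 − 18.7| = 5
a + b = 13.7 + 18.7 = 32.4

5 < c < 32.4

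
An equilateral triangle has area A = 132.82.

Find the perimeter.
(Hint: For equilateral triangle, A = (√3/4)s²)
A = (√3/4)s²  ⇒  s² = 4A/√3 = 4·132.82/√3 = 531.28/1.73205 ≈ 306.735
s ≈ √306.735 ≈ 17.5138
Perimeter = 3s ≈ 3·17.5138 ≈ 52.5415

Perimeter = 52.54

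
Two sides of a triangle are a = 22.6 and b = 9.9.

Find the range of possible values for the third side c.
Triangle inequality: |a − b| < c < a + b
|a − b| = |22.6 − 9.9| = 12.7
a + b = 22.6 + 9.9 = 32.5

12.7 < c < 32.5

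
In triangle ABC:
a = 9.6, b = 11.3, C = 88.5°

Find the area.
Two sides and the included angle (SAS): A = ½·a·b·sin(C) = ½·9.6·11.3·sin(88.5°)
sin(88.5°) ≈ 0.999657
A ≈ ½·108.48·0.999657 = 54.24·0.999657 ≈ 54.2214

Area = 54.22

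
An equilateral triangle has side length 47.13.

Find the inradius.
r = Area/s with s the semi-perimeter.
Area = (√3/4)·47.13² = (√3/4)·2221.2369 ≈ 0.433013·2221.2369 ≈ 961.824
s = 3·47.13/2 = 70.695
r ≈ 961.824/70.695 ≈ 13.6053
(Equivalently r = side/(2√3) = 47.13/3.4641 ≈ 13.6053.)

r = 13.61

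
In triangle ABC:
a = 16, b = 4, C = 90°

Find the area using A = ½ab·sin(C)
A = ½·a·b·sin(C) = ½·16·4·sin(90°)
sin(90°) ≈ 1
A ≈ ½·64·1 = 32·1 ≈ 32

Area = 32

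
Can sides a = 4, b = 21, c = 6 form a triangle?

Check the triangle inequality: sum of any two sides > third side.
a + b vs c: 4 + 21 = 25 > 6  ✓
a + c vs b: 4 + 6 = 10 ≤ 21  ✗
b + c vs a: 21 + 6 = 27 > 4  ✓

No: 4 + 6 = 10 is not > 21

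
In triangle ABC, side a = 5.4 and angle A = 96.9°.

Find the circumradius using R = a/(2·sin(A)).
R = a/(2·sin(A)) = 5.4/(2·sin(96.9°))
sin(96.9°) ≈ 0.992757
R ≈ 5.4/(2·0.992757) = 5.4/1.98551 ≈ 2.7197

R = 2.72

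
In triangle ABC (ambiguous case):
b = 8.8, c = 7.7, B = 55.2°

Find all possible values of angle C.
b/sin(B) = c/sin(C)  ⇒  sin(C) = c·sin(B)/b = 7.7·sin(55.2°)/8.8
sin(55.2°) ≈ 0.821149
sin(C) ≈ 7.7·0.821149/8.8 ≈ 6.32285/8.8 ≈ 0.718506
Candidate 1: C₁ = arcsin(0.718506) ≈ 45.9312°  →  A = 180° − 55.2° − 45.9312° ≈ 78.8688° > 0, valid
Candidate 2: C₂ = 180° − C₁ ≈ 134.069°  →  A = 180° − 55.2° − 134.069° ≈ -9.2688° ≤ 0, not a valid triangle

C = 45.93° (one solution)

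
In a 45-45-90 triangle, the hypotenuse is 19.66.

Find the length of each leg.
In a 45-45-90 triangle hypotenuse = leg·√2, so leg = hypotenuse/√2.
Leg = 19.66/√2 ≈ 19.66/1.41421 ≈ 13.9017

Each leg = 13.9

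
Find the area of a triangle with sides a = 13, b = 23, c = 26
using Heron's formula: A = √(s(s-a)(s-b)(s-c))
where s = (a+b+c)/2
s = (13 + 23 + 26)/2 = 62/2 = 31
s − a = 18, s − b = 8, s − c = 5
s(s−a)(s−b)(s−c) = 31·18·8·5 = 22320
Area = √22320 ≈ 149.399

s = 31.0, Area = 149.4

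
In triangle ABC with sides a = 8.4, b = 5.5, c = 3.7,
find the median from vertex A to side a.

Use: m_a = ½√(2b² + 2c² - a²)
m_a = ½√(2·5.5² + 2·3.7² − 8.4²) = ½√(2·30.25 + 2·13.69 − 70.56) = ½√(60.5 + 27.38 − 70.56) = ½√17.32
√17.32 ≈ 4.16173, so m_a ≈ 2.08087

m_a = 2.081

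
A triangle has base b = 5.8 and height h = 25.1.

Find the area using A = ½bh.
A = ½·b·h = ½·5.8·25.1 = ½·145.58 = 72.79

Area = 72.79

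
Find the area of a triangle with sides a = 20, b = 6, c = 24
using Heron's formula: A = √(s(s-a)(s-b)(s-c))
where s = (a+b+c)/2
s = (20 + 6 + 24)/2 = 50/2 = 25
s − a = 5, s − b = 19, s − c = 1
s(s−a)(s−b)(s−c) = 25·5·19·1 = 2375
Area = √2375 ≈ 48.734

s = 25.0, Area = 48.73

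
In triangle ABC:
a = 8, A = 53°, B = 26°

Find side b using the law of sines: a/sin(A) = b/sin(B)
a/sin(A) = b/sin(B)  ⇒  b = a·sin(B)/sin(A) = 8·sin(26°)/sin(53°)
sin(26°) ≈ 0.438371, sin(53°) ≈ 0.798636
b ≈ 8·0.438371/0.798636 ≈ 3.50697/0.798636 ≈ 4.3912

b = 4.391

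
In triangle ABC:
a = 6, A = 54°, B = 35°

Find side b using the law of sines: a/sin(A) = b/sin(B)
a/sin(A) = b/sin(B)  ⇒  b = a·sin(B)/sin(A) = 6·sin(35°)/sin(54°)
sin(35°) ≈ 0.573576, sin(54°) ≈ 0.809017
b ≈ 6·0.573576/0.809017 ≈ 3.44146/0.809017 ≈ 4.25388

b = 4.254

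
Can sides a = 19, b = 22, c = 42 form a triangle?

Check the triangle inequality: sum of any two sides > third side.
a + b vs c: 19 + 22 = 41 ≤ 42  ✗
a + c vs b: 19 + 42 = 61 > 22  ✓
b + c vs a: 22 + 42 = 64 > 19  ✓

No: 19 + 22 = 41 is not > 42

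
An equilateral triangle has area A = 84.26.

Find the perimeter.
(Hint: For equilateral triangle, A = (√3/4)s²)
A = (√3/4)s²  ⇒  s² = 4A/√3 = 4·84.26/√3 = 337.04/1.73205 ≈ 194.59
s ≈ √194.59 ≈ 13.9496
Perimeter = 3s ≈ 3·13.9496 ≈ 41.8487

Perimeter = 41.85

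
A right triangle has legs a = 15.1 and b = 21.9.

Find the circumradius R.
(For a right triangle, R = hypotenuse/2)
Hypotenuse c = √(a² + b²) = √(228.01 + 479.61) = √707.62 ≈ 26.6011
R = c/2 ≈ 26.6011/2 ≈ 13.3006

R = 13.3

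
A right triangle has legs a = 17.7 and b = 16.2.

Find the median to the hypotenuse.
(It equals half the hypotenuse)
Hypotenuse c = √(a² + b²) = √(313.29 + 262.44) = √575.73 ≈ 23.9944
Median to hypotenuse = c/2 ≈ 23.9944/2 ≈ 11.9972

Median = 12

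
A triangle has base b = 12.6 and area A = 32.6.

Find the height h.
A = ½·b·h  ⇒  h = 2A/b = 2·32.6/12.6 = 65.2/12.6 ≈ 5.1746

h = 5.175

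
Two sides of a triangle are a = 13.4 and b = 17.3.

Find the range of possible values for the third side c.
Triangle inequality: |a − b| < c < a + b
|a − b| = |13.4 − 17.3| = 3.9
a + b = 13.4 + 17.3 = 30.7

3.9 < c < 30.7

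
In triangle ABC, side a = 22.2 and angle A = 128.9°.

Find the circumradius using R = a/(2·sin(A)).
R = a/(2·sin(A)) = 22.2/(2·sin(128.9°))
sin(128.9°) ≈ 0.778243
R ≈ 22.2/(2·0.778243) = 22.2/1.55649 ≈ 14.2629

R = 14.26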